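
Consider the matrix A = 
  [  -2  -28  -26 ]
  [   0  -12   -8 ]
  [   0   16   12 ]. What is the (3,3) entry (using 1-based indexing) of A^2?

Characteristic polynomial: s^3 + 2s^2 - 16s - 32 = (s - 4)(s + 2)(s + 4), so the eigenvalues are -4, -2, 4.
s=-2: eigenvector (1, 0, 0).
s=4: eigenvector (4, 1, -2).
s=-4: eigenvector (1, 1, -1).
P = [[1, 4, 1], [0, 1, 1], [0, -2, -1]], D = diag(-2, 4, -4), P⁻¹ = [[1, 2, 3], [0, -1, -1], [0, 2, 1]].
A² = P·diag(4, 16, 16)·P⁻¹ = [[4, -24, -36], [0, 16, 0], [0, 0, 16]].
The requested entry is 16.

16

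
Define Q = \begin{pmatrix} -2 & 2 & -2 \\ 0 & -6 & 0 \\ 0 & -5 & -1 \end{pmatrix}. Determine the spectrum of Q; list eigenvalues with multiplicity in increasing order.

Characteristic polynomial: p(r) = r^3 + 9r^2 + 20r + 12 = (r + 1)(r + 2)(r + 6).
Roots (with multiplicity): -6, -2, -1.

-6, -2, -1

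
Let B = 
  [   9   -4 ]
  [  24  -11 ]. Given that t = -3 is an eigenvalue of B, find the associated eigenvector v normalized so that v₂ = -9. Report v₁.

B + 3I = [[12, -4], [24, -8]].
Solving (B + 3I)v = 0 gives the eigenspace spanned by (-3, -9).
With v₂ = -9, v = (-3, -9), so v₁ = -3.

-3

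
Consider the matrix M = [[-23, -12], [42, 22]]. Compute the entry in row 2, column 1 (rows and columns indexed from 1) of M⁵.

462

Characteristic polynomial: μ^2 + μ - 2 = (μ - 1)(μ + 2), so the eigenvalues are -2, 1.
μ=-2: eigenvector (4, -7).
μ=1: eigenvector (1, -2).
P = [[4, 1], [-7, -2]], D = diag(-2, 1), P⁻¹ = [[2, 1], [-7, -4]].
M⁵ = P·diag(-32, 1)·P⁻¹ = [[-263, -132], [462, 232]].
The requested entry is 462.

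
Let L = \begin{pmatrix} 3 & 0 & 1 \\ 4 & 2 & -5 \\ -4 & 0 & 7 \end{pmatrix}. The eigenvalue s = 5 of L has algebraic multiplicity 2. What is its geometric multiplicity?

1

L − 5I = [[-2, 0, 1], [4, -3, -5], [-4, 0, 2]].
This matrix has rank 2, so its null space has dimension 3 − 2 = 1.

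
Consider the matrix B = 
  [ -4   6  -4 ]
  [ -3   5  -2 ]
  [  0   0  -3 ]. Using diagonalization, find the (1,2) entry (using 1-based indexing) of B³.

18

Characteristic polynomial: μ^3 + 2μ^2 - 5μ - 6 = (μ - 2)(μ + 1)(μ + 3), so the eigenvalues are -3, -1, 2.
μ=2: eigenvector (-1, -1, 0).
μ=-1: eigenvector (2, 1, 0).
μ=-3: eigenvector (2, 1, 1).
P = [[-1, 2, 2], [-1, 1, 1], [0, 0, 1]], D = diag(2, -1, -3), P⁻¹ = [[1, -2, 0], [1, -1, -1], [0, 0, 1]].
B³ = P·diag(8, -1, -27)·P⁻¹ = [[-10, 18, -52], [-9, 17, -26], [0, 0, -27]].
The requested entry is 18.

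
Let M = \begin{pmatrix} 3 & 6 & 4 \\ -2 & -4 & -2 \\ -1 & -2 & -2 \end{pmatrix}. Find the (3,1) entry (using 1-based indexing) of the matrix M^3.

-7

Characteristic polynomial: μ^3 + 3μ^2 + 2μ = μ(μ + 1)(μ + 2), so the eigenvalues are -2, -1, 0.
μ=-2: eigenvector (-2, 1, 1).
μ=0: eigenvector (-2, 1, 0).
μ=-1: eigenvector (1, 0, -1).
P = [[-2, -2, 1], [1, 1, 0], [1, 0, -1]], D = diag(-2, 0, -1), P⁻¹ = [[1, 2, 1], [-1, -1, -1], [1, 2, 0]].
M³ = P·diag(-8, 0, -1)·P⁻¹ = [[15, 30, 16], [-8, -16, -8], [-7, -14, -8]].
The requested entry is -7.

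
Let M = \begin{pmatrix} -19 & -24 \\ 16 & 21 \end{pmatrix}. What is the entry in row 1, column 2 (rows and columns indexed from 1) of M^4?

-1632

Characteristic polynomial: s^2 - 2s - 15 = (s - 5)(s + 3), so the eigenvalues are -3, 5.
s=-3: eigenvector (3, -2).
s=5: eigenvector (1, -1).
P = [[3, 1], [-2, -1]], D = diag(-3, 5), P⁻¹ = [[1, 1], [-2, -3]].
M⁴ = P·diag(81, 625)·P⁻¹ = [[-1007, -1632], [1088, 1713]].
The requested entry is -1632.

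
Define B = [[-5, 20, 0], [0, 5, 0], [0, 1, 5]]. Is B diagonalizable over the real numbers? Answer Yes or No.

Characteristic polynomial: p(μ) = μ^3 - 5μ^2 - 25μ + 125 = (μ - 5)^2(μ + 5).
μ = 5 has algebraic multiplicity 2; rank(B − 5I) = 2, so geometric multiplicity = 1.
Geometric multiplicity < algebraic multiplicity, so B is not diagonalizable.

No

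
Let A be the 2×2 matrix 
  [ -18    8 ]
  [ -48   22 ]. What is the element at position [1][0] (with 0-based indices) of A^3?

Characteristic polynomial: μ^2 - 4μ - 12 = (μ - 6)(μ + 2), so the eigenvalues are -2, 6.
μ=-2: eigenvector (-1, -2).
μ=6: eigenvector (1, 3).
P = [[-1, 1], [-2, 3]], D = diag(-2, 6), P⁻¹ = [[-3, 1], [-2, 1]].
A³ = P·diag(-8, 216)·P⁻¹ = [[-456, 224], [-1344, 664]].
The requested entry is -1344.

-1344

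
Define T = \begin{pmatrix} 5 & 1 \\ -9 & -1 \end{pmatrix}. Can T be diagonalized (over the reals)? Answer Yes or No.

No

Characteristic polynomial: p(μ) = μ^2 - 4μ + 4 = (μ - 2)^2.
μ = 2 has algebraic multiplicity 2; rank(T − 2I) = 1, so geometric multiplicity = 1.
Geometric multiplicity < algebraic multiplicity, so T is not diagonalizable.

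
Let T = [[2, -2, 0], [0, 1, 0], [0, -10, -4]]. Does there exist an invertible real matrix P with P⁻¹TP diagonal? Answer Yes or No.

Characteristic polynomial: p(λ) = λ^3 + λ^2 - 10λ + 8 = (λ - 2)(λ - 1)(λ + 4).
All 3 eigenvalues are distinct, so T is diagonalizable.

Yes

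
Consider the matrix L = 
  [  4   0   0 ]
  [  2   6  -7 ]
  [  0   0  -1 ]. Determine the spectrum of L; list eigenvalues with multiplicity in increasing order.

Characteristic polynomial: p(r) = r^3 - 9r^2 + 14r + 24 = (r - 6)(r - 4)(r + 1).
Roots (with multiplicity): -1, 4, 6.

-1, 4, 6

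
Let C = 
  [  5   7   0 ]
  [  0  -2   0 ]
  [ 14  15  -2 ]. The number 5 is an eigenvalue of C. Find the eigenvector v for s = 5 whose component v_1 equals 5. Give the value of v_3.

C − 5I = [[0, 7, 0], [0, -7, 0], [14, 15, -7]].
Solving (C − 5I)v = 0 gives the eigenspace spanned by (5, 0, 10).
With v_1 = 5, v = (5, 0, 10), so v_3 = 10.

10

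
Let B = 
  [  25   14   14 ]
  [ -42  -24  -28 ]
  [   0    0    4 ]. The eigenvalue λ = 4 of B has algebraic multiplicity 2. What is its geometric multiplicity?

2

B − 4I = [[21, 14, 14], [-42, -28, -28], [0, 0, 0]].
This matrix has rank 1, so its null space has dimension 3 − 1 = 2.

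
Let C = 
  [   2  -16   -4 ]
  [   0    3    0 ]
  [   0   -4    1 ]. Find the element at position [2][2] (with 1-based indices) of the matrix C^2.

Characteristic polynomial: t^3 - 6t^2 + 11t - 6 = (t - 3)(t - 2)(t - 1), so the eigenvalues are 1, 2, 3.
t=2: eigenvector (1, 0, 0).
t=3: eigenvector (-8, 1, -2).
t=1: eigenvector (4, 0, 1).
P = [[1, -8, 4], [0, 1, 0], [0, -2, 1]], D = diag(2, 3, 1), P⁻¹ = [[1, 0, -4], [0, 1, 0], [0, 2, 1]].
C² = P·diag(4, 9, 1)·P⁻¹ = [[4, -64, -12], [0, 9, 0], [0, -16, 1]].
The requested entry is 9.

9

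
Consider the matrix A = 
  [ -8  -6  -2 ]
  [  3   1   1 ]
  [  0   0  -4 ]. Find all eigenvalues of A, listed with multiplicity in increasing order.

Characteristic polynomial: p(s) = s^3 + 11s^2 + 38s + 40 = (s + 2)(s + 4)(s + 5).
Roots (with multiplicity): -5, -4, -2.

-5, -4, -2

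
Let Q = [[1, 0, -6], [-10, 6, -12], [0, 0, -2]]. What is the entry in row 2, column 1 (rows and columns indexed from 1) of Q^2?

-70

Characteristic polynomial: λ^3 - 5λ^2 - 8λ + 12 = (λ - 6)(λ - 1)(λ + 2), so the eigenvalues are -2, 1, 6.
λ=-2: eigenvector (2, 4, 1).
λ=6: eigenvector (0, 1, 0).
λ=1: eigenvector (1, 2, 0).
P = [[2, 0, 1], [4, 1, 2], [1, 0, 0]], D = diag(-2, 6, 1), P⁻¹ = [[0, 0, 1], [-2, 1, 0], [1, 0, -2]].
Q² = P·diag(4, 36, 1)·P⁻¹ = [[1, 0, 6], [-70, 36, 12], [0, 0, 4]].
The requested entry is -70.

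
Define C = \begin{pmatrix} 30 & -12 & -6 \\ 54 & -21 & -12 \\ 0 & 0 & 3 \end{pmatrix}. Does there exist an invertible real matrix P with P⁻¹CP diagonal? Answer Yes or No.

Yes

Characteristic polynomial: p(r) = r^3 - 12r^2 + 45r - 54 = (r - 6)(r - 3)^2.
r = 3 has algebraic multiplicity 2; rank(C − 3I) = 1, so geometric multiplicity = 2.
Every eigenvalue has geometric = algebraic multiplicity, so C is diagonalizable.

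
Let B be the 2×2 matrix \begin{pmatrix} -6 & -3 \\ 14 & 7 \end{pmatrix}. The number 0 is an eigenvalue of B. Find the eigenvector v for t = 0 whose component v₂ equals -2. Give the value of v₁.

B = [[-6, -3], [14, 7]].
Solving (B)v = 0 gives the eigenspace spanned by (1, -2).
With v₂ = -2, v = (1, -2), so v₁ = 1.

1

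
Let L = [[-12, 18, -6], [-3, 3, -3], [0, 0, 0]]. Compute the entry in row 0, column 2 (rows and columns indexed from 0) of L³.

Characteristic polynomial: μ^3 + 9μ^2 + 18μ = μ(μ + 3)(μ + 6), so the eigenvalues are -6, -3, 0.
μ=-6: eigenvector (3, 1, 0).
μ=-3: eigenvector (2, 1, 0).
μ=0: eigenvector (-2, -1, 1).
P = [[3, 2, -2], [1, 1, -1], [0, 0, 1]], D = diag(-6, -3, 0), P⁻¹ = [[1, -2, 0], [-1, 3, 1], [0, 0, 1]].
L³ = P·diag(-216, -27, 0)·P⁻¹ = [[-594, 1134, -54], [-189, 351, -27], [0, 0, 0]].
The requested entry is -54.

-54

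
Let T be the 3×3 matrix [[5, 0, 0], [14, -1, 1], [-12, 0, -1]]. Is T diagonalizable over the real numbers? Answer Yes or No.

No

Characteristic polynomial: p(r) = r^3 - 3r^2 - 9r - 5 = (r - 5)(r + 1)^2.
r = -1 has algebraic multiplicity 2; rank(T + 1I) = 2, so geometric multiplicity = 1.
Geometric multiplicity < algebraic multiplicity, so T is not diagonalizable.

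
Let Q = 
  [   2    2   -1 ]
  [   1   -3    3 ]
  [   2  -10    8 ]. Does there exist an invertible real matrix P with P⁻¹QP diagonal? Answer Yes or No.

No

Characteristic polynomial: p(μ) = μ^3 - 7μ^2 + 16μ - 12 = (μ - 3)(μ - 2)^2.
μ = 2 has algebraic multiplicity 2; rank(Q − 2I) = 2, so geometric multiplicity = 1.
Geometric multiplicity < algebraic multiplicity, so Q is not diagonalizable.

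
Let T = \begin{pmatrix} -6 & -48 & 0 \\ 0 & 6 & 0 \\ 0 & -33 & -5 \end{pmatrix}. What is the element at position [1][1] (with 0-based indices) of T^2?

Characteristic polynomial: s^3 + 5s^2 - 36s - 180 = (s - 6)(s + 5)(s + 6), so the eigenvalues are -6, -5, 6.
s=-6: eigenvector (1, 0, 0).
s=6: eigenvector (-4, 1, -3).
s=-5: eigenvector (0, 0, 1).
P = [[1, -4, 0], [0, 1, 0], [0, -3, 1]], D = diag(-6, 6, -5), P⁻¹ = [[1, 4, 0], [0, 1, 0], [0, 3, 1]].
T² = P·diag(36, 36, 25)·P⁻¹ = [[36, 0, 0], [0, 36, 0], [0, -33, 25]].
The requested entry is 36.

36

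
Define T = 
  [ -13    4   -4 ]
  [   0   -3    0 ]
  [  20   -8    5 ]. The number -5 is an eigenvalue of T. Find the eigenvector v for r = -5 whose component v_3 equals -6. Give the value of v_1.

T + 5I = [[-8, 4, -4], [0, 2, 0], [20, -8, 10]].
Solving (T + 5I)v = 0 gives the eigenspace spanned by (3, 0, -6).
With v_3 = -6, v = (3, 0, -6), so v_1 = 3.

3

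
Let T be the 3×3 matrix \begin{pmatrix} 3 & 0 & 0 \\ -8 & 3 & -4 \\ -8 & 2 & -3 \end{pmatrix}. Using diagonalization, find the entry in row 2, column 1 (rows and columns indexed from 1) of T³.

-56

Characteristic polynomial: μ^3 - 3μ^2 - μ + 3 = (μ - 3)(μ - 1)(μ + 1), so the eigenvalues are -1, 1, 3.
μ=3: eigenvector (1, -2, -2).
μ=1: eigenvector (0, -2, -1).
μ=-1: eigenvector (0, 1, 1).
P = [[1, 0, 0], [-2, -2, 1], [-2, -1, 1]], D = diag(3, 1, -1), P⁻¹ = [[1, 0, 0], [0, -1, 1], [2, -1, 2]].
T³ = P·diag(27, 1, -1)·P⁻¹ = [[27, 0, 0], [-56, 3, -4], [-56, 2, -3]].
The requested entry is -56.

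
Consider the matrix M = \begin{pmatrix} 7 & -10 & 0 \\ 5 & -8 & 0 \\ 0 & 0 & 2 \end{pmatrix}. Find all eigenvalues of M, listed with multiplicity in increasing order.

-3, 2, 2

Characteristic polynomial: p(t) = t^3 - t^2 - 8t + 12 = (t - 2)^2(t + 3).
Roots (with multiplicity): -3, 2, 2.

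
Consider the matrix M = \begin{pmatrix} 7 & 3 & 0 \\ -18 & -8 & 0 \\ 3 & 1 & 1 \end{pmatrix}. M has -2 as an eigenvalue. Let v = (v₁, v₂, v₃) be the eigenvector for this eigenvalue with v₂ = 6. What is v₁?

M + 2I = [[9, 3, 0], [-18, -6, 0], [3, 1, 3]].
Solving (M + 2I)v = 0 gives the eigenspace spanned by (-2, 6, 0).
With v₂ = 6, v = (-2, 6, 0), so v₁ = -2.

-2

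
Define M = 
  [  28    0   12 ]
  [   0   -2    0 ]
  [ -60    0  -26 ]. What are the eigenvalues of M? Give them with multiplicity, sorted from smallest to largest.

Characteristic polynomial: p(t) = t^3 - 12t - 16 = (t - 4)(t + 2)^2.
Roots (with multiplicity): -2, -2, 4.

-2, -2, 4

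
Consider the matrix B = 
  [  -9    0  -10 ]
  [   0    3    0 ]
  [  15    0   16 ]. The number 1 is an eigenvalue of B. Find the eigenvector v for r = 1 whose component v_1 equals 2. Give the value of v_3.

B − 1I = [[-10, 0, -10], [0, 2, 0], [15, 0, 15]].
Solving (B − 1I)v = 0 gives the eigenspace spanned by (2, 0, -2).
With v_1 = 2, v = (2, 0, -2), so v_3 = -2.

-2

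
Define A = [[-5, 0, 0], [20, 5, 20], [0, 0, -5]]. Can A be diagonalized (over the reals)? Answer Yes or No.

Yes

Characteristic polynomial: p(s) = s^3 + 5s^2 - 25s - 125 = (s - 5)(s + 5)^2.
s = -5 has algebraic multiplicity 2; rank(A + 5I) = 1, so geometric multiplicity = 2.
Every eigenvalue has geometric = algebraic multiplicity, so A is diagonalizable.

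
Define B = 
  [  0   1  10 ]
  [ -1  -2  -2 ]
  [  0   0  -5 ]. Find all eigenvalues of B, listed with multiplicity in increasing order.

Characteristic polynomial: p(λ) = λ^3 + 7λ^2 + 11λ + 5 = (λ + 1)^2(λ + 5).
Roots (with multiplicity): -5, -1, -1.

-5, -1, -1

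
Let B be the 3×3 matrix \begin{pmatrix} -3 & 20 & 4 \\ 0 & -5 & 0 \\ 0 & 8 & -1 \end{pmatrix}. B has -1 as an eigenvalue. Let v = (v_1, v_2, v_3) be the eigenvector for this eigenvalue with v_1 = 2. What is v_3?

1

B + 1I = [[-2, 20, 4], [0, -4, 0], [0, 8, 0]].
Solving (B + 1I)v = 0 gives the eigenspace spanned by (2, 0, 1).
With v_1 = 2, v = (2, 0, 1), so v_3 = 1.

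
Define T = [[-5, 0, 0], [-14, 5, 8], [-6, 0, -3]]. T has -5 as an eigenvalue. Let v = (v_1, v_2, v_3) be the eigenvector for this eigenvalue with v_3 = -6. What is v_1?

T + 5I = [[0, 0, 0], [-14, 10, 8], [-6, 0, 2]].
Solving (T + 5I)v = 0 gives the eigenspace spanned by (-2, 2, -6).
With v_3 = -6, v = (-2, 2, -6), so v_1 = -2.

-2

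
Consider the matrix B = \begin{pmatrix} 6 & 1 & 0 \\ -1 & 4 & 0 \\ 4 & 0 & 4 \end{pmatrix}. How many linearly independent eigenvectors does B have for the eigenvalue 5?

1

B − 5I = [[1, 1, 0], [-1, -1, 0], [4, 0, -1]].
This matrix has rank 2, so its null space has dimension 3 − 2 = 1.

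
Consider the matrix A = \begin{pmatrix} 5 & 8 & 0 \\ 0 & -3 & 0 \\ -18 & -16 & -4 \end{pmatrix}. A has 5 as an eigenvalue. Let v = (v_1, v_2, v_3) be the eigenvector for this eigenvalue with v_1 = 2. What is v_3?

A − 5I = [[0, 8, 0], [0, -8, 0], [-18, -16, -9]].
Solving (A − 5I)v = 0 gives the eigenspace spanned by (2, 0, -4).
With v_1 = 2, v = (2, 0, -4), so v_3 = -4.

-4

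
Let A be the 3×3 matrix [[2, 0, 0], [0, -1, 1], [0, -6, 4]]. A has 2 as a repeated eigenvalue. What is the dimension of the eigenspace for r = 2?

A − 2I = [[0, 0, 0], [0, -3, 1], [0, -6, 2]].
This matrix has rank 1, so its null space has dimension 3 − 1 = 2.

2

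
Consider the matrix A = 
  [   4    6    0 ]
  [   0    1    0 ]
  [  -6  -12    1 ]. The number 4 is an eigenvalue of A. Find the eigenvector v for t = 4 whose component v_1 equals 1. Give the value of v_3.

A − 4I = [[0, 6, 0], [0, -3, 0], [-6, -12, -3]].
Solving (A − 4I)v = 0 gives the eigenspace spanned by (1, 0, -2).
With v_1 = 1, v = (1, 0, -2), so v_3 = -2.

-2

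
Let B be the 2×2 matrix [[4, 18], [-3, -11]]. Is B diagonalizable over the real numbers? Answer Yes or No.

Yes

Characteristic polynomial: p(μ) = μ^2 + 7μ + 10 = (μ + 2)(μ + 5).
All 2 eigenvalues are distinct, so B is diagonalizable.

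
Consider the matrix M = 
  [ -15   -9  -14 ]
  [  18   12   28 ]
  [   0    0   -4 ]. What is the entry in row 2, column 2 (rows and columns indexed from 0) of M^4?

256

Characteristic polynomial: μ^3 + 7μ^2 - 6μ - 72 = (μ - 3)(μ + 4)(μ + 6), so the eigenvalues are -6, -4, 3.
μ=-6: eigenvector (1, -1, 0).
μ=3: eigenvector (1, -2, 0).
μ=-4: eigenvector (2, -4, 1).
P = [[1, 1, 2], [-1, -2, -4], [0, 0, 1]], D = diag(-6, 3, -4), P⁻¹ = [[2, 1, 0], [-1, -1, -2], [0, 0, 1]].
M⁴ = P·diag(1296, 81, 256)·P⁻¹ = [[2511, 1215, 350], [-2430, -1134, -700], [0, 0, 256]].
The requested entry is 256.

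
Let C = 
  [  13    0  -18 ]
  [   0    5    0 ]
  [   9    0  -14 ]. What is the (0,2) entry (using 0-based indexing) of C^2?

Characteristic polynomial: s^3 - 4s^2 - 25s + 100 = (s - 5)(s - 4)(s + 5), so the eigenvalues are -5, 4, 5.
s=-5: eigenvector (1, 0, 1).
s=5: eigenvector (0, 1, 0).
s=4: eigenvector (2, 0, 1).
P = [[1, 0, 2], [0, 1, 0], [1, 0, 1]], D = diag(-5, 5, 4), P⁻¹ = [[-1, 0, 2], [0, 1, 0], [1, 0, -1]].
C² = P·diag(25, 25, 16)·P⁻¹ = [[7, 0, 18], [0, 25, 0], [-9, 0, 34]].
The requested entry is 18.

18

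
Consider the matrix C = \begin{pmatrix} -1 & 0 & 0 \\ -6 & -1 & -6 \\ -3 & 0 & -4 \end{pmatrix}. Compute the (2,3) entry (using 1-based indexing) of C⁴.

Characteristic polynomial: t^3 + 6t^2 + 9t + 4 = (t + 1)^2(t + 4), so the eigenvalues are -4, -1, -1.
t=-1: eigenvector (1, -3, -1).
t=-1: eigenvector (0, 1, 0).
t=-4: eigenvector (0, 2, 1).
P = [[1, 0, 0], [-3, 1, 2], [-1, 0, 1]], D = diag(-1, -1, -4), P⁻¹ = [[1, 0, 0], [1, 1, -2], [1, 0, 1]].
C⁴ = P·diag(1, 1, 256)·P⁻¹ = [[1, 0, 0], [510, 1, 510], [255, 0, 256]].
The requested entry is 510.

510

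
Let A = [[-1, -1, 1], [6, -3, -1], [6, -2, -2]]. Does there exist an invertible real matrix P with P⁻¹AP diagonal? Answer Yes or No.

No

Characteristic polynomial: p(μ) = μ^3 + 6μ^2 + 9μ + 4 = (μ + 1)^2(μ + 4).
μ = -1 has algebraic multiplicity 2; rank(A + 1I) = 2, so geometric multiplicity = 1.
Geometric multiplicity < algebraic multiplicity, so A is not diagonalizable.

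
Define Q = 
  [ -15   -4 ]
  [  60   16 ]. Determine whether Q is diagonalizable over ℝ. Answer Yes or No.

Yes

Characteristic polynomial: p(μ) = μ^2 - μ = μ(μ - 1).
All 2 eigenvalues are distinct, so Q is diagonalizable.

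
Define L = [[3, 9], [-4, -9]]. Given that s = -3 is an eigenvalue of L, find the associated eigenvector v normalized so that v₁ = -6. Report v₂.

4

L + 3I = [[6, 9], [-4, -6]].
Solving (L + 3I)v = 0 gives the eigenspace spanned by (-6, 4).
With v₁ = -6, v = (-6, 4), so v₂ = 4.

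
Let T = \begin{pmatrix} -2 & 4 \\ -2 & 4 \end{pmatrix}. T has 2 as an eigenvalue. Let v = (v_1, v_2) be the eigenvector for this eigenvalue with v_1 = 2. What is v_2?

2

T − 2I = [[-4, 4], [-2, 2]].
Solving (T − 2I)v = 0 gives the eigenspace spanned by (2, 2).
With v_1 = 2, v = (2, 2), so v_2 = 2.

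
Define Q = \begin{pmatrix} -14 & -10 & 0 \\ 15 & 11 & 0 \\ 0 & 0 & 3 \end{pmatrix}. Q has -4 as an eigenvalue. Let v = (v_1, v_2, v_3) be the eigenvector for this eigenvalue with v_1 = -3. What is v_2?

Q + 4I = [[-10, -10, 0], [15, 15, 0], [0, 0, 7]].
Solving (Q + 4I)v = 0 gives the eigenspace spanned by (-3, 3, 0).
With v_1 = -3, v = (-3, 3, 0), so v_2 = 3.

3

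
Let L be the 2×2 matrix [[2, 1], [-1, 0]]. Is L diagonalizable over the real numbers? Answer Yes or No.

Characteristic polynomial: p(r) = r^2 - 2r + 1 = (r - 1)^2.
r = 1 has algebraic multiplicity 2; rank(L − 1I) = 1, so geometric multiplicity = 1.
Geometric multiplicity < algebraic multiplicity, so L is not diagonalizable.

No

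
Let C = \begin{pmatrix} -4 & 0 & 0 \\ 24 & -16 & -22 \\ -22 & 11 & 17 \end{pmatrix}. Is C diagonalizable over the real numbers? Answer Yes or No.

Characteristic polynomial: p(r) = r^3 + 3r^2 - 34r - 120 = (r - 6)(r + 4)(r + 5).
All 3 eigenvalues are distinct, so C is diagonalizable.

Yes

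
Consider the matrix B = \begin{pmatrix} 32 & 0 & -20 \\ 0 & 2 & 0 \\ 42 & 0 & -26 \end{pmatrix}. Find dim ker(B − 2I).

2

B − 2I = [[30, 0, -20], [0, 0, 0], [42, 0, -28]].
This matrix has rank 1, so its null space has dimension 3 − 1 = 2.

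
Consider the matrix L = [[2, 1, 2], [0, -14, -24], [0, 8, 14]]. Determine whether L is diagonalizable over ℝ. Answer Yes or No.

No

Characteristic polynomial: p(s) = s^3 - 2s^2 - 4s + 8 = (s - 2)^2(s + 2).
s = 2 has algebraic multiplicity 2; rank(L − 2I) = 2, so geometric multiplicity = 1.
Geometric multiplicity < algebraic multiplicity, so L is not diagonalizable.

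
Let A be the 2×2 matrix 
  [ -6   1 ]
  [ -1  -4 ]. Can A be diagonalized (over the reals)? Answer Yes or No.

No

Characteristic polynomial: p(t) = t^2 + 10t + 25 = (t + 5)^2.
t = -5 has algebraic multiplicity 2; rank(A + 5I) = 1, so geometric multiplicity = 1.
Geometric multiplicity < algebraic multiplicity, so A is not diagonalizable.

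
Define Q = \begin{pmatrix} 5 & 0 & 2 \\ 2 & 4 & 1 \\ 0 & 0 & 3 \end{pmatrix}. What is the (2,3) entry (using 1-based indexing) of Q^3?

85

Characteristic polynomial: λ^3 - 12λ^2 + 47λ - 60 = (λ - 5)(λ - 4)(λ - 3), so the eigenvalues are 3, 4, 5.
λ=5: eigenvector (1, 2, 0).
λ=4: eigenvector (0, 1, 0).
λ=3: eigenvector (-1, 1, 1).
P = [[1, 0, -1], [2, 1, 1], [0, 0, 1]], D = diag(5, 4, 3), P⁻¹ = [[1, 0, 1], [-2, 1, -3], [0, 0, 1]].
Q³ = P·diag(125, 64, 27)·P⁻¹ = [[125, 0, 98], [122, 64, 85], [0, 0, 27]].
The requested entry is 85.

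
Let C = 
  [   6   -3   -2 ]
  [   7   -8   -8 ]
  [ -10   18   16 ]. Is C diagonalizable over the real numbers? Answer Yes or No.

Characteristic polynomial: p(t) = t^3 - 14t^2 + 65t - 100 = (t - 5)^2(t - 4).
t = 5 has algebraic multiplicity 2; rank(C − 5I) = 2, so geometric multiplicity = 1.
Geometric multiplicity < algebraic multiplicity, so C is not diagonalizable.

No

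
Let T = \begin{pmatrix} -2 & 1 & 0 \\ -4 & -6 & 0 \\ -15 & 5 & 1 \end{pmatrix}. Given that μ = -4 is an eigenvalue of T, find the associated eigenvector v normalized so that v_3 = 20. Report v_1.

4

T + 4I = [[2, 1, 0], [-4, -2, 0], [-15, 5, 5]].
Solving (T + 4I)v = 0 gives the eigenspace spanned by (4, -8, 20).
With v_3 = 20, v = (4, -8, 20), so v_1 = 4.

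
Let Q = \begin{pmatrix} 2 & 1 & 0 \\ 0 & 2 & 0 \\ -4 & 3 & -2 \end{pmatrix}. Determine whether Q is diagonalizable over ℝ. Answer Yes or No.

Characteristic polynomial: p(μ) = μ^3 - 2μ^2 - 4μ + 8 = (μ - 2)^2(μ + 2).
μ = 2 has algebraic multiplicity 2; rank(Q − 2I) = 2, so geometric multiplicity = 1.
Geometric multiplicity < algebraic multiplicity, so Q is not diagonalizable.

No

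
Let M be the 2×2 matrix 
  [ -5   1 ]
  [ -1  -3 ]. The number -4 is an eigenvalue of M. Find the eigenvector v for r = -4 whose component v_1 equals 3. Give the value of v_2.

M + 4I = [[-1, 1], [-1, 1]].
Solving (M + 4I)v = 0 gives the eigenspace spanned by (3, 3).
With v_1 = 3, v = (3, 3), so v_2 = 3.

3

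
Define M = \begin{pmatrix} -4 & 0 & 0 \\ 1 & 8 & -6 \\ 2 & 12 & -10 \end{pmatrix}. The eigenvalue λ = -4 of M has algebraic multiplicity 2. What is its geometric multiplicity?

1

M + 4I = [[0, 0, 0], [1, 12, -6], [2, 12, -6]].
This matrix has rank 2, so its null space has dimension 3 − 2 = 1.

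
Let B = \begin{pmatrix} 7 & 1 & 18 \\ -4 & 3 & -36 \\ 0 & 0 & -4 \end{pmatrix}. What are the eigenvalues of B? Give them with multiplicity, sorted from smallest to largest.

Characteristic polynomial: p(μ) = μ^3 - 6μ^2 - 15μ + 100 = (μ - 5)^2(μ + 4).
Roots (with multiplicity): -4, 5, 5.

-4, 5, 5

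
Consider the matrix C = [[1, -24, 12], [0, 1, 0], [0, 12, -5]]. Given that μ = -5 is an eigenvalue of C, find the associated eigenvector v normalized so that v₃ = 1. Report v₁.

-2

C + 5I = [[6, -24, 12], [0, 6, 0], [0, 12, 0]].
Solving (C + 5I)v = 0 gives the eigenspace spanned by (-2, 0, 1).
With v₃ = 1, v = (-2, 0, 1), so v₁ = -2.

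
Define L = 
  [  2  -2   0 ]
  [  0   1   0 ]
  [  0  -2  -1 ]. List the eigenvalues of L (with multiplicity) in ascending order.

Characteristic polynomial: p(s) = s^3 - 2s^2 - s + 2 = (s - 2)(s - 1)(s + 1).
Roots (with multiplicity): -1, 1, 2.

-1, 1, 2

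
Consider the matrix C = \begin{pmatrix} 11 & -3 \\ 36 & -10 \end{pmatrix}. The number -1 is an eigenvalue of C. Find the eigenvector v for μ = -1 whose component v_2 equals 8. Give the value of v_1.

C + 1I = [[12, -3], [36, -9]].
Solving (C + 1I)v = 0 gives the eigenspace spanned by (2, 8).
With v_2 = 8, v = (2, 8), so v_1 = 2.

2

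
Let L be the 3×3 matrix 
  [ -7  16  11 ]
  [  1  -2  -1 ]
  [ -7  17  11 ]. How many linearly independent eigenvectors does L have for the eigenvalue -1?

L + 1I = [[-6, 16, 11], [1, -1, -1], [-7, 17, 12]].
This matrix has rank 2, so its null space has dimension 3 − 2 = 1.

1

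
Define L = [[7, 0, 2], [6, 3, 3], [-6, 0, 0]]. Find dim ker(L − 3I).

2

L − 3I = [[4, 0, 2], [6, 0, 3], [-6, 0, -3]].
This matrix has rank 1, so its null space has dimension 3 − 1 = 2.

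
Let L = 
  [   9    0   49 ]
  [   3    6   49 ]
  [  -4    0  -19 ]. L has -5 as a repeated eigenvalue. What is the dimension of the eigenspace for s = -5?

1

L + 5I = [[14, 0, 49], [3, 11, 49], [-4, 0, -14]].
This matrix has rank 2, so its null space has dimension 3 − 2 = 1.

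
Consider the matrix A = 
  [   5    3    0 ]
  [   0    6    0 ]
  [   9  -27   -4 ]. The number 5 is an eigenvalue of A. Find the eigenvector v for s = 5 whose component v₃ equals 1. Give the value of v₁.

1

A − 5I = [[0, 3, 0], [0, 1, 0], [9, -27, -9]].
Solving (A − 5I)v = 0 gives the eigenspace spanned by (1, 0, 1).
With v₃ = 1, v = (1, 0, 1), so v₁ = 1.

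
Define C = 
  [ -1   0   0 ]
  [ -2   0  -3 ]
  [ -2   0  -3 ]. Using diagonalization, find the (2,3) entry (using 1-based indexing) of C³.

-27

Characteristic polynomial: s^3 + 4s^2 + 3s = s(s + 1)(s + 3), so the eigenvalues are -3, -1, 0.
s=0: eigenvector (0, -1, 0).
s=-1: eigenvector (-1, 1, 1).
s=-3: eigenvector (0, 1, 1).
P = [[0, -1, 0], [-1, 1, 1], [0, 1, 1]], D = diag(0, -1, -3), P⁻¹ = [[0, -1, 1], [-1, 0, 0], [1, 0, 1]].
C³ = P·diag(0, -1, -27)·P⁻¹ = [[-1, 0, 0], [-26, 0, -27], [-26, 0, -27]].
The requested entry is -27.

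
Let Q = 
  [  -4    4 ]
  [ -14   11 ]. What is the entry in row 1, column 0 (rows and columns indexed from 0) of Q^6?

-47138

Characteristic polynomial: t^2 - 7t + 12 = (t - 4)(t - 3), so the eigenvalues are 3, 4.
t=4: eigenvector (1, 2).
t=3: eigenvector (-4, -7).
P = [[1, -4], [2, -7]], D = diag(4, 3), P⁻¹ = [[-7, 4], [-2, 1]].
Q⁶ = P·diag(4096, 729)·P⁻¹ = [[-22840, 13468], [-47138, 27665]].
The requested entry is -47138.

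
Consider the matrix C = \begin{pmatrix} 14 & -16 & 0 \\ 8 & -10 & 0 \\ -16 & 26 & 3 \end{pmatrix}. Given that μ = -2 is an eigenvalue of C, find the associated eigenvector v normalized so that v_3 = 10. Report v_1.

-5

C + 2I = [[16, -16, 0], [8, -8, 0], [-16, 26, 5]].
Solving (C + 2I)v = 0 gives the eigenspace spanned by (-5, -5, 10).
With v_3 = 10, v = (-5, -5, 10), so v_1 = -5.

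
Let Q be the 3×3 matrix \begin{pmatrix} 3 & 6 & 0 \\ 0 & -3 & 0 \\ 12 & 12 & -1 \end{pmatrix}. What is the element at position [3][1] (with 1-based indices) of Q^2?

Characteristic polynomial: t^3 + t^2 - 9t - 9 = (t - 3)(t + 1)(t + 3), so the eigenvalues are -3, -1, 3.
t=3: eigenvector (1, 0, 3).
t=-3: eigenvector (-1, 1, 0).
t=-1: eigenvector (0, 0, 1).
P = [[1, -1, 0], [0, 1, 0], [3, 0, 1]], D = diag(3, -3, -1), P⁻¹ = [[1, 1, 0], [0, 1, 0], [-3, -3, 1]].
Q² = P·diag(9, 9, 1)·P⁻¹ = [[9, 0, 0], [0, 9, 0], [24, 24, 1]].
The requested entry is 24.

24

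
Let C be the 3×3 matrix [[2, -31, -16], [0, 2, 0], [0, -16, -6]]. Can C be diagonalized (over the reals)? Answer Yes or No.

No

Characteristic polynomial: p(μ) = μ^3 + 2μ^2 - 20μ + 24 = (μ - 2)^2(μ + 6).
μ = 2 has algebraic multiplicity 2; rank(C − 2I) = 2, so geometric multiplicity = 1.
Geometric multiplicity < algebraic multiplicity, so C is not diagonalizable.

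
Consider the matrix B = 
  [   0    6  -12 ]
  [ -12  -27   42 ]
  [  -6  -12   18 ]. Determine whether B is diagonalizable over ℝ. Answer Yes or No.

Characteristic polynomial: p(t) = t^3 + 9t^2 + 18t = t(t + 3)(t + 6).
All 3 eigenvalues are distinct, so B is diagonalizable.

Yes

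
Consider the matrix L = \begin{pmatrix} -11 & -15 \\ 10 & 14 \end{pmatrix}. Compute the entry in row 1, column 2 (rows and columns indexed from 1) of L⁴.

Characteristic polynomial: s^2 - 3s - 4 = (s - 4)(s + 1), so the eigenvalues are -1, 4.
s=4: eigenvector (1, -1).
s=-1: eigenvector (3, -2).
P = [[1, 3], [-1, -2]], D = diag(4, -1), P⁻¹ = [[-2, -3], [1, 1]].
L⁴ = P·diag(256, 1)·P⁻¹ = [[-509, -765], [510, 766]].
The requested entry is -765.

-765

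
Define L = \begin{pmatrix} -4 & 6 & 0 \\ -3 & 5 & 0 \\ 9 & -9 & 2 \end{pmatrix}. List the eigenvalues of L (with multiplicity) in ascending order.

Characteristic polynomial: p(t) = t^3 - 3t^2 + 4 = (t - 2)^2(t + 1).
Roots (with multiplicity): -1, 2, 2.

-1, 2, 2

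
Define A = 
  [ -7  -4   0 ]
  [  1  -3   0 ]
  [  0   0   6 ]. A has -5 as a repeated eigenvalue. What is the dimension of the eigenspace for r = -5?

1

A + 5I = [[-2, -4, 0], [1, 2, 0], [0, 0, 11]].
This matrix has rank 2, so its null space has dimension 3 − 2 = 1.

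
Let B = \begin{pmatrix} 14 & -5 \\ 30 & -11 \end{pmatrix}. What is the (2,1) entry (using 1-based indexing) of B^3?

Characteristic polynomial: μ^2 - 3μ - 4 = (μ - 4)(μ + 1), so the eigenvalues are -1, 4.
μ=4: eigenvector (1, 2).
μ=-1: eigenvector (1, 3).
P = [[1, 1], [2, 3]], D = diag(4, -1), P⁻¹ = [[3, -1], [-2, 1]].
B³ = P·diag(64, -1)·P⁻¹ = [[194, -65], [390, -131]].
The requested entry is 390.

390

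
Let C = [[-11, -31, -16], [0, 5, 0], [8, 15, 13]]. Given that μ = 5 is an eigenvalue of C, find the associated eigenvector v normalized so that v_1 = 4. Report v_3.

C − 5I = [[-16, -31, -16], [0, 0, 0], [8, 15, 8]].
Solving (C − 5I)v = 0 gives the eigenspace spanned by (4, 0, -4).
With v_1 = 4, v = (4, 0, -4), so v_3 = -4.

-4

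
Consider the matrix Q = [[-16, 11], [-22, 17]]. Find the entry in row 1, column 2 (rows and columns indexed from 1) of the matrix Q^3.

341

Characteristic polynomial: μ^2 - μ - 30 = (μ - 6)(μ + 5), so the eigenvalues are -5, 6.
μ=-5: eigenvector (1, 1).
μ=6: eigenvector (-1, -2).
P = [[1, -1], [1, -2]], D = diag(-5, 6), P⁻¹ = [[2, -1], [1, -1]].
Q³ = P·diag(-125, 216)·P⁻¹ = [[-466, 341], [-682, 557]].
The requested entry is 341.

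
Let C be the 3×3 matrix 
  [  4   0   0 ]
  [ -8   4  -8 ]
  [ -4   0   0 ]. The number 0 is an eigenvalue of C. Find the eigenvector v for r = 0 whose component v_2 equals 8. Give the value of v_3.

4

C = [[4, 0, 0], [-8, 4, -8], [-4, 0, 0]].
Solving (C)v = 0 gives the eigenspace spanned by (0, 8, 4).
With v_2 = 8, v = (0, 8, 4), so v_3 = 4.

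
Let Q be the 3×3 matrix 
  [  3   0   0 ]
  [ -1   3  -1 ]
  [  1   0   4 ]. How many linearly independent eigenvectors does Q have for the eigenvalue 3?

Q − 3I = [[0, 0, 0], [-1, 0, -1], [1, 0, 1]].
This matrix has rank 1, so its null space has dimension 3 − 1 = 2.

2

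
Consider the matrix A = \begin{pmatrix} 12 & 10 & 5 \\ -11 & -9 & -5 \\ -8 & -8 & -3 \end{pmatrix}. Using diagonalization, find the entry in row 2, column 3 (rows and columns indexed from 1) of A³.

-35

Characteristic polynomial: λ^3 - 7λ + 6 = (λ - 2)(λ - 1)(λ + 3), so the eigenvalues are -3, 1, 2.
λ=2: eigenvector (1, -1, 0).
λ=1: eigenvector (0, 1, -2).
λ=-3: eigenvector (-1, 1, 1).
P = [[1, 0, -1], [-1, 1, 1], [0, -2, 1]], D = diag(2, 1, -3), P⁻¹ = [[3, 2, 1], [1, 1, 0], [2, 2, 1]].
A³ = P·diag(8, 1, -27)·P⁻¹ = [[78, 70, 35], [-77, -69, -35], [-56, -56, -27]].
The requested entry is -35.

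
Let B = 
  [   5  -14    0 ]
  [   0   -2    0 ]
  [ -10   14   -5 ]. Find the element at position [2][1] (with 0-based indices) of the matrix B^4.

Characteristic polynomial: s^3 + 2s^2 - 25s - 50 = (s - 5)(s + 2)(s + 5), so the eigenvalues are -5, -2, 5.
s=-2: eigenvector (2, 1, -2).
s=5: eigenvector (1, 0, -1).
s=-5: eigenvector (0, 0, 1).
P = [[2, 1, 0], [1, 0, 0], [-2, -1, 1]], D = diag(-2, 5, -5), P⁻¹ = [[0, 1, 0], [1, -2, 0], [1, 0, 1]].
B⁴ = P·diag(16, 625, 625)·P⁻¹ = [[625, -1218, 0], [0, 16, 0], [0, 1218, 625]].
The requested entry is 1218.

1218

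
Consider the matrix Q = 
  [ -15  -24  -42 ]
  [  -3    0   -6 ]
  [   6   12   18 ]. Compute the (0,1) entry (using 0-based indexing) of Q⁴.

-5184

Characteristic polynomial: t^3 - 3t^2 - 18t = t(t - 6)(t + 3), so the eigenvalues are -3, 0, 6.
t=-3: eigenvector (5, 1, -2).
t=0: eigenvector (4, 1, -2).
t=6: eigenvector (-2, 0, 1).
P = [[5, 4, -2], [1, 1, 0], [-2, -2, 1]], D = diag(-3, 0, 6), P⁻¹ = [[1, 0, 2], [-1, 1, -2], [0, 2, 1]].
Q⁴ = P·diag(81, 0, 1296)·P⁻¹ = [[405, -5184, -1782], [81, 0, 162], [-162, 2592, 972]].
The requested entry is -5184.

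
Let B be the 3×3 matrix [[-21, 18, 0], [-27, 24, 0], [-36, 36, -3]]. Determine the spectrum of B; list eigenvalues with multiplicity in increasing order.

-3, -3, 6

Characteristic polynomial: p(t) = t^3 - 27t - 54 = (t - 6)(t + 3)^2.
Roots (with multiplicity): -3, -3, 6.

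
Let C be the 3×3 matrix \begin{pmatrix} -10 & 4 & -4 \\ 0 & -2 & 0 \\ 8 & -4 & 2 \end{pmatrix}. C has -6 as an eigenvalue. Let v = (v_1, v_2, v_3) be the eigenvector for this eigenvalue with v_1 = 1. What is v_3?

C + 6I = [[-4, 4, -4], [0, 4, 0], [8, -4, 8]].
Solving (C + 6I)v = 0 gives the eigenspace spanned by (1, 0, -1).
With v_1 = 1, v = (1, 0, -1), so v_3 = -1.

-1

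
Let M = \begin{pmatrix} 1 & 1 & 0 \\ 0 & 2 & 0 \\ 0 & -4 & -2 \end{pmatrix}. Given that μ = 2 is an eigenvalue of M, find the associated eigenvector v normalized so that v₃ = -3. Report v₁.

3

M − 2I = [[-1, 1, 0], [0, 0, 0], [0, -4, -4]].
Solving (M − 2I)v = 0 gives the eigenspace spanned by (3, 3, -3).
With v₃ = -3, v = (3, 3, -3), so v₁ = 3.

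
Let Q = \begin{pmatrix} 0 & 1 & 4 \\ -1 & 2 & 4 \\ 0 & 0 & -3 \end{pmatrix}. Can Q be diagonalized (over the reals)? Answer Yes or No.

Characteristic polynomial: p(s) = s^3 + s^2 - 5s + 3 = (s - 1)^2(s + 3).
s = 1 has algebraic multiplicity 2; rank(Q − 1I) = 2, so geometric multiplicity = 1.
Geometric multiplicity < algebraic multiplicity, so Q is not diagonalizable.

No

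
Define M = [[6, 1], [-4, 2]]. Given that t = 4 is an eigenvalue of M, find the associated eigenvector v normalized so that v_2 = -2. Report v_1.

1

M − 4I = [[2, 1], [-4, -2]].
Solving (M − 4I)v = 0 gives the eigenspace spanned by (1, -2).
With v_2 = -2, v = (1, -2), so v_1 = 1.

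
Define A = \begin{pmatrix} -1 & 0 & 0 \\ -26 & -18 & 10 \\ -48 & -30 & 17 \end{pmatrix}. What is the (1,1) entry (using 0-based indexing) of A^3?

-132

Characteristic polynomial: μ^3 + 2μ^2 - 5μ - 6 = (μ - 2)(μ + 1)(μ + 3), so the eigenvalues are -3, -1, 2.
μ=-3: eigenvector (0, -2, -3).
μ=2: eigenvector (0, 1, 2).
μ=-1: eigenvector (1, 2, 6).
P = [[0, 0, 1], [-2, 1, 2], [-3, 2, 6]], D = diag(-3, 2, -1), P⁻¹ = [[-2, -2, 1], [-6, -3, 2], [1, 0, 0]].
A³ = P·diag(-27, 8, -1)·P⁻¹ = [[-1, 0, 0], [-158, -132, 70], [-264, -210, 113]].
The requested entry is -132.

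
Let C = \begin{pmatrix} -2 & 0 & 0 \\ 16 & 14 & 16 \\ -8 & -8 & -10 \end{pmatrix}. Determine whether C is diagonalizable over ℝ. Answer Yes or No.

Characteristic polynomial: p(λ) = λ^3 - 2λ^2 - 20λ - 24 = (λ - 6)(λ + 2)^2.
λ = -2 has algebraic multiplicity 2; rank(C + 2I) = 1, so geometric multiplicity = 2.
Every eigenvalue has geometric = algebraic multiplicity, so C is diagonalizable.

Yes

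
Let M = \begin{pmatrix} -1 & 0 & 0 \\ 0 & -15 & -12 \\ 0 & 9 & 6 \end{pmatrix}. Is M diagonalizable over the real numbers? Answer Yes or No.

Yes

Characteristic polynomial: p(t) = t^3 + 10t^2 + 27t + 18 = (t + 1)(t + 3)(t + 6).
All 3 eigenvalues are distinct, so M is diagonalizable.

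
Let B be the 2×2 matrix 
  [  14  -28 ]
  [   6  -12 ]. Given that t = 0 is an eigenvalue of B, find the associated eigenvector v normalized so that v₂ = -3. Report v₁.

B = [[14, -28], [6, -12]].
Solving (B)v = 0 gives the eigenspace spanned by (-6, -3).
With v₂ = -3, v = (-6, -3), so v₁ = -6.

-6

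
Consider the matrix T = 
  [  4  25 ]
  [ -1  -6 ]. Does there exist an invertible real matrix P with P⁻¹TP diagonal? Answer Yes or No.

No

Characteristic polynomial: p(r) = r^2 + 2r + 1 = (r + 1)^2.
r = -1 has algebraic multiplicity 2; rank(T + 1I) = 1, so geometric multiplicity = 1.
Geometric multiplicity < algebraic multiplicity, so T is not diagonalizable.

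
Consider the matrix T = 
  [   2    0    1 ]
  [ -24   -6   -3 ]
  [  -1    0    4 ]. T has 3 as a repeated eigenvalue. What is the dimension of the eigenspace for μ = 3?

T − 3I = [[-1, 0, 1], [-24, -9, -3], [-1, 0, 1]].
This matrix has rank 2, so its null space has dimension 3 − 2 = 1.

1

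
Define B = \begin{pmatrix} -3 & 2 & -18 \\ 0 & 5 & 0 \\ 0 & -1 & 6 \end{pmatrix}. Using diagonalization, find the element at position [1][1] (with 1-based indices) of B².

9

Characteristic polynomial: s^3 - 8s^2 - 3s + 90 = (s - 6)(s - 5)(s + 3), so the eigenvalues are -3, 5, 6.
s=-3: eigenvector (1, 0, 0).
s=5: eigenvector (-2, 1, 1).
s=6: eigenvector (-2, 0, 1).
P = [[1, -2, -2], [0, 1, 0], [0, 1, 1]], D = diag(-3, 5, 6), P⁻¹ = [[1, 0, 2], [0, 1, 0], [0, -1, 1]].
B² = P·diag(9, 25, 36)·P⁻¹ = [[9, 22, -54], [0, 25, 0], [0, -11, 36]].
The requested entry is 9.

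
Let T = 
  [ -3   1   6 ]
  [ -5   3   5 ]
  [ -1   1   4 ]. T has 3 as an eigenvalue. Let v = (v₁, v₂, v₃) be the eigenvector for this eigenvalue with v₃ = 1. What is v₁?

T − 3I = [[-6, 1, 6], [-5, 0, 5], [-1, 1, 1]].
Solving (T − 3I)v = 0 gives the eigenspace spanned by (1, 0, 1).
With v₃ = 1, v = (1, 0, 1), so v₁ = 1.

1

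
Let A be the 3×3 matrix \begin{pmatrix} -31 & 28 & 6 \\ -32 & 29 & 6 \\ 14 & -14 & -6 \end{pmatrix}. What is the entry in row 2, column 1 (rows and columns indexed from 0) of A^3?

Characteristic polynomial: r^3 + 8r^2 + 9r - 18 = (r - 1)(r + 3)(r + 6), so the eigenvalues are -6, -3, 1.
r=-3: eigenvector (1, 1, 0).
r=1: eigenvector (4, 5, -2).
r=-6: eigenvector (-2, -2, 1).
P = [[1, 4, -2], [1, 5, -2], [0, -2, 1]], D = diag(-3, 1, -6), P⁻¹ = [[1, 0, 2], [-1, 1, 0], [-2, 2, 1]].
A³ = P·diag(-27, 1, -216)·P⁻¹ = [[-895, 868, 378], [-896, 869, 378], [434, -434, -216]].
The requested entry is -434.

-434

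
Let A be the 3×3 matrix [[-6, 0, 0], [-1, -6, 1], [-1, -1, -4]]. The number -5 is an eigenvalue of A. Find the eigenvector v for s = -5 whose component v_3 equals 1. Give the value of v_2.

1

A + 5I = [[-1, 0, 0], [-1, -1, 1], [-1, -1, 1]].
Solving (A + 5I)v = 0 gives the eigenspace spanned by (0, 1, 1).
With v_3 = 1, v = (0, 1, 1), so v_2 = 1.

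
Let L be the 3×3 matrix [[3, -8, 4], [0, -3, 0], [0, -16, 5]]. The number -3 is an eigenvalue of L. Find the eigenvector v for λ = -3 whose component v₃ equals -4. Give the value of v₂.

-2

L + 3I = [[6, -8, 4], [0, 0, 0], [0, -16, 8]].
Solving (L + 3I)v = 0 gives the eigenspace spanned by (0, -2, -4).
With v₃ = -4, v = (0, -2, -4), so v₂ = -2.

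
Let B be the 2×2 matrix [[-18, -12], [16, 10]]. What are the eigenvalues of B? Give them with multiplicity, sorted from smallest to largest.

-6, -2

Characteristic polynomial: p(t) = t^2 + 8t + 12 = (t + 2)(t + 6).
Roots (with multiplicity): -6, -2.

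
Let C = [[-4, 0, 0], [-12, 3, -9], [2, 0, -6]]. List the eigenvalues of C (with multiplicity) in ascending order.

-6, -4, 3

Characteristic polynomial: p(λ) = λ^3 + 7λ^2 - 6λ - 72 = (λ - 3)(λ + 4)(λ + 6).
Roots (with multiplicity): -6, -4, 3.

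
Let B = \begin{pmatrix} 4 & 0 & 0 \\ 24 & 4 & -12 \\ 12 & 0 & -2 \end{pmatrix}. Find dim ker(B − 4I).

B − 4I = [[0, 0, 0], [24, 0, -12], [12, 0, -6]].
This matrix has rank 1, so its null space has dimension 3 − 1 = 2.

2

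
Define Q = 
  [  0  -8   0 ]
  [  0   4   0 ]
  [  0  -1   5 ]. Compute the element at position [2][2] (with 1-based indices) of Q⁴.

256

Characteristic polynomial: s^3 - 9s^2 + 20s = s(s - 5)(s - 4), so the eigenvalues are 0, 4, 5.
s=0: eigenvector (1, 0, 0).
s=4: eigenvector (-2, 1, 1).
s=5: eigenvector (0, 0, 1).
P = [[1, -2, 0], [0, 1, 0], [0, 1, 1]], D = diag(0, 4, 5), P⁻¹ = [[1, 2, 0], [0, 1, 0], [0, -1, 1]].
Q⁴ = P·diag(0, 256, 625)·P⁻¹ = [[0, -512, 0], [0, 256, 0], [0, -369, 625]].
The requested entry is 256.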